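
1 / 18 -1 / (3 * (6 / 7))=-1 / 3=-0.33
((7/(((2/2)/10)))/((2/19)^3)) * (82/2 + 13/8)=81862165/32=2558192.66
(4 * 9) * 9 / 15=108 / 5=21.60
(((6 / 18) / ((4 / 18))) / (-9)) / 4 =-1 / 24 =-0.04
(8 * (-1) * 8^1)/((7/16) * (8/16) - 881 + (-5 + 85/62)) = 63488/877335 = 0.07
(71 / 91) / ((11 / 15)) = 1065 / 1001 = 1.06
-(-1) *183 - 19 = 164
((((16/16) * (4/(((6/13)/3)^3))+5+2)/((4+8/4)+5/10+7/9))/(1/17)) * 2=676566/131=5164.63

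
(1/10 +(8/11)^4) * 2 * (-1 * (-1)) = 55601/73205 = 0.76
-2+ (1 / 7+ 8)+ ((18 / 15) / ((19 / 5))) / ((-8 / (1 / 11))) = 35927 / 5852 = 6.14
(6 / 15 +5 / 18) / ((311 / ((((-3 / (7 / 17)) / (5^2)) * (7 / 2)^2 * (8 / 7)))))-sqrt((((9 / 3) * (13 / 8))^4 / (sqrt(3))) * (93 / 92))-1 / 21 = -1521 * 3^(1 / 4) * sqrt(713) / 2944-15378 / 272125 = -18.21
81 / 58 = 1.40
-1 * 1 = -1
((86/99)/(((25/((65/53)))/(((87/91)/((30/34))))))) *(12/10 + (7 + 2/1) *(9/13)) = 975154/2842125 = 0.34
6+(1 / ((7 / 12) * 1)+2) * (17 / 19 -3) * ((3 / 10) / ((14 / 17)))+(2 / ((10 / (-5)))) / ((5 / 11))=0.95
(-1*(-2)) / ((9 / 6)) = 4 / 3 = 1.33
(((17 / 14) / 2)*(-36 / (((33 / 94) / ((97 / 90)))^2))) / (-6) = 353336177 / 10291050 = 34.33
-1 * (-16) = 16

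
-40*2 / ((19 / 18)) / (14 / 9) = -6480 / 133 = -48.72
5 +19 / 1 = 24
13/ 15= 0.87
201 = 201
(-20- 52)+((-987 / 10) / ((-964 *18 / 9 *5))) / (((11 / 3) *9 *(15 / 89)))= -1145202719 / 15906000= -72.00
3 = 3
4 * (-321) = -1284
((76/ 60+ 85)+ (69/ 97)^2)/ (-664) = -12246661/ 93713640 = -0.13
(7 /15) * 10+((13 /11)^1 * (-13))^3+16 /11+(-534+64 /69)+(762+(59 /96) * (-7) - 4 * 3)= -3338243691 /979616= -3407.71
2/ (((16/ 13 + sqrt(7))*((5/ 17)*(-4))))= -0.44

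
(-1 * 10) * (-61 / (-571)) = -610 / 571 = -1.07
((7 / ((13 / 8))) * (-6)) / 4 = -84 / 13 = -6.46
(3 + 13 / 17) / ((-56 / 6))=-48 / 119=-0.40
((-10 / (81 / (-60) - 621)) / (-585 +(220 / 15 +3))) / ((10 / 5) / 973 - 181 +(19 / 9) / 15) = 729750 / 4659967743439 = 0.00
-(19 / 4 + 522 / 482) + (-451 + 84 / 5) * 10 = -4191311 / 964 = -4347.83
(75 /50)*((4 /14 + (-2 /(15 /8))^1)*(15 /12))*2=-41 /14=-2.93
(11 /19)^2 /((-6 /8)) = -484 /1083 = -0.45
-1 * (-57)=57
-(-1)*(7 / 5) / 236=7 / 1180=0.01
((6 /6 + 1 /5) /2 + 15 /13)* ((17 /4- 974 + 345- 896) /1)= -346731 /130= -2667.16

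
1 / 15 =0.07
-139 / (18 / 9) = -139 / 2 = -69.50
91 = 91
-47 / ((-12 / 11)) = 517 / 12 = 43.08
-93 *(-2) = 186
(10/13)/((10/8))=8/13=0.62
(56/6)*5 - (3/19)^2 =50513/1083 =46.64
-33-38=-71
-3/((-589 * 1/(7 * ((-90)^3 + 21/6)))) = -30617853/1178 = -25991.39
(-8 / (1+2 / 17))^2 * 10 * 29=5363840 / 361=14858.28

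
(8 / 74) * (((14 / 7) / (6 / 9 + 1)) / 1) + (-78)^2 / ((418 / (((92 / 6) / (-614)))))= -2774658 / 11870155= -0.23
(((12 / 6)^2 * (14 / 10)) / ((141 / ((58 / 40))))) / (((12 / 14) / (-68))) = -48314 / 10575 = -4.57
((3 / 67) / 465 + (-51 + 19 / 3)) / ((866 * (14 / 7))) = -1391587 / 53960460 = -0.03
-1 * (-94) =94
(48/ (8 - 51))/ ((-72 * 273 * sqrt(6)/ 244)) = 244 * sqrt(6)/ 105651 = 0.01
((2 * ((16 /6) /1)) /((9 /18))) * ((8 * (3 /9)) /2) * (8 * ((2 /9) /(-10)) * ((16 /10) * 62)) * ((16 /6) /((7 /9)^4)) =-109707264 /60025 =-1827.69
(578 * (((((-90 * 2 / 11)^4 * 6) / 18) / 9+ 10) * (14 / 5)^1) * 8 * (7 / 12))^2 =781888843718669117030656 / 1929229929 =405285462331571.12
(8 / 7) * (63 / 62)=36 / 31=1.16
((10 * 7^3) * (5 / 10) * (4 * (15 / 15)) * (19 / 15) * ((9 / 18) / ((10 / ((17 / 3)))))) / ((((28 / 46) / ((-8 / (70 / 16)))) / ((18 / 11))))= -3328192 / 275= -12102.52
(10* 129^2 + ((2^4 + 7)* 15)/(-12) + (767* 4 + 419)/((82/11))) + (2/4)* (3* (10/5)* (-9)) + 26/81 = 2216067955/13284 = 166822.34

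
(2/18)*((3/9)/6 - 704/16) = -791/162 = -4.88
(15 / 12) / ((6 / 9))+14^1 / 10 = 131 / 40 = 3.28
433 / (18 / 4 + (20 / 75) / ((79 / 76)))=1026210 / 11273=91.03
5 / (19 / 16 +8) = 80 / 147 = 0.54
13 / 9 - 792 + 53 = -6638 / 9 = -737.56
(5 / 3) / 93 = 5 / 279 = 0.02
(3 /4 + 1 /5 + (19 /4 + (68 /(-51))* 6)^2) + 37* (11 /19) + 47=121499 /1520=79.93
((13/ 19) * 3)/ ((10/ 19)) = 39/ 10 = 3.90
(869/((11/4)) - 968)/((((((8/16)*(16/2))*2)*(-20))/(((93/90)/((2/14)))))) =35371/1200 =29.48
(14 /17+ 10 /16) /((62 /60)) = 2955 /2108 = 1.40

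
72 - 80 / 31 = 2152 / 31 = 69.42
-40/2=-20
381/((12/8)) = 254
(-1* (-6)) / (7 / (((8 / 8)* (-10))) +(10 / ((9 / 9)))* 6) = 60 / 593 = 0.10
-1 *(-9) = 9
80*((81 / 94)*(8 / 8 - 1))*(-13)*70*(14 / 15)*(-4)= 0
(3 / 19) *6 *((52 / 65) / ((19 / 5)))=72 / 361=0.20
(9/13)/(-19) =-9/247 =-0.04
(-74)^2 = 5476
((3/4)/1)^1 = 3/4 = 0.75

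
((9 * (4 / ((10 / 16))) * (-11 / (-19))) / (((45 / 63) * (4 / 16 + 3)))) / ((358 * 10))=22176 / 5526625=0.00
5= 5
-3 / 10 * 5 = -3 / 2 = -1.50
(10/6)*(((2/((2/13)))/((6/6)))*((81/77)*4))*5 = 35100/77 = 455.84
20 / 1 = 20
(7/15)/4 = 7/60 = 0.12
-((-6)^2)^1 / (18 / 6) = -12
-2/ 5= -0.40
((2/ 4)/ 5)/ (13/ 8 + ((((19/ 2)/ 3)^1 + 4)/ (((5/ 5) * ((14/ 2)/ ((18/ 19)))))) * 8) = 532/ 49925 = 0.01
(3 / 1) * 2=6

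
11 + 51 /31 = 392 /31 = 12.65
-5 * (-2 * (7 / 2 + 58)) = 615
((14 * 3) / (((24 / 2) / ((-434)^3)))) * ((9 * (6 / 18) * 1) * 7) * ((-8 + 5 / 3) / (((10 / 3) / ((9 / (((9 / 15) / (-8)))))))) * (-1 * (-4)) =-5479631656128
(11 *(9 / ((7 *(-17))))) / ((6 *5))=-33 / 1190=-0.03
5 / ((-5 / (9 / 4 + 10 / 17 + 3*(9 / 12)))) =-173 / 34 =-5.09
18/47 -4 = -170/47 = -3.62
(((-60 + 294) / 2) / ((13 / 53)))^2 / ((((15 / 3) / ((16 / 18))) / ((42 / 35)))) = 1213488 / 25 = 48539.52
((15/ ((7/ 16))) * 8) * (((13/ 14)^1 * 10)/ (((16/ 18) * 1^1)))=140400/ 49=2865.31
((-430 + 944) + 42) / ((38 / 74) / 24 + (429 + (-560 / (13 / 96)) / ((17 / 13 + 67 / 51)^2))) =-3.22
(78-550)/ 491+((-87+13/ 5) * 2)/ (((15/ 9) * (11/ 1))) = -1373012/ 135025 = -10.17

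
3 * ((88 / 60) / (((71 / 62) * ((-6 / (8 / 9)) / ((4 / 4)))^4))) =349184 / 188661555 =0.00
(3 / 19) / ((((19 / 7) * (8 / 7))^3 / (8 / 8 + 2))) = 1058841 / 66724352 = 0.02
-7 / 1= -7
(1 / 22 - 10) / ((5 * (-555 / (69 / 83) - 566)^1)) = 5037 / 3121030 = 0.00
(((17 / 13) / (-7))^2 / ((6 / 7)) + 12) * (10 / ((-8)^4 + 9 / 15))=2136625 / 72694167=0.03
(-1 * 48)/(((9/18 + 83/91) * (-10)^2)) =-2184/6425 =-0.34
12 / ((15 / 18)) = 72 / 5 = 14.40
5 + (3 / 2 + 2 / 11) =147 / 22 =6.68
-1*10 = -10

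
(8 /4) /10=1 /5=0.20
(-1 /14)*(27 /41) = -27 /574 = -0.05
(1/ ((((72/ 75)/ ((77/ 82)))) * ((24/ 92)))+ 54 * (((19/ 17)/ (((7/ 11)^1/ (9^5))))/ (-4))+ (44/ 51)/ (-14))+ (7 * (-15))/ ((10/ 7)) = -281055805981/ 200736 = -1400126.56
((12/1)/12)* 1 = 1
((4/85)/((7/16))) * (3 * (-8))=-1536/595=-2.58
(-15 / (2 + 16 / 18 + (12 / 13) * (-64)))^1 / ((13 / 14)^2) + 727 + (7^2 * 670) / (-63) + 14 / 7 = 80068771 / 384579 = 208.20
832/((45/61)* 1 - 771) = -25376/23493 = -1.08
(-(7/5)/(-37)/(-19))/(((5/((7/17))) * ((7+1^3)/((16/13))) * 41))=-0.00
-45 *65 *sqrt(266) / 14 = -2925 *sqrt(266) / 14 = -3407.52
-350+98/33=-11452/33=-347.03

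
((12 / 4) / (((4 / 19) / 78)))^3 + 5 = 10985463607 / 8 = 1373182950.88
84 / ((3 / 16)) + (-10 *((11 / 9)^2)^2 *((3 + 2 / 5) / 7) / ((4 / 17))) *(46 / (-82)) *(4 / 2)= 940905863 / 1883007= 499.68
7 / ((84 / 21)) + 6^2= 151 / 4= 37.75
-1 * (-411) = 411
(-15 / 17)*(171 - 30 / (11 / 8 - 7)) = -2645 / 17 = -155.59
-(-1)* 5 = 5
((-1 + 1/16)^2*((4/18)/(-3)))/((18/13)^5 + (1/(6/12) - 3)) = -371293/23320704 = -0.02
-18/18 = -1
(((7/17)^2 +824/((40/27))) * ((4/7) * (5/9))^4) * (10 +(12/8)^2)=6431632000/92910321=69.22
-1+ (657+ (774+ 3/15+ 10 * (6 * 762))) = 235751/5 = 47150.20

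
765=765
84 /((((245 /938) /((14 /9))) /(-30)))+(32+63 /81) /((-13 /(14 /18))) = -15805489 /1053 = -15009.96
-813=-813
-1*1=-1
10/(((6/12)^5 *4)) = 80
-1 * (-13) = 13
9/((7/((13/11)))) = 117/77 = 1.52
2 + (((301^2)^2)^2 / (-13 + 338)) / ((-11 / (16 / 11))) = -1078082378376232279766 / 39325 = -27414682221900375.84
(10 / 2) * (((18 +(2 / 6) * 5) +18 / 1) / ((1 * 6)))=565 / 18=31.39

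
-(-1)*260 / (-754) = -10 / 29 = -0.34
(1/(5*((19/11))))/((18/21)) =77/570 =0.14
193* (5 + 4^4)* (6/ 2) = 151119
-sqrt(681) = -26.10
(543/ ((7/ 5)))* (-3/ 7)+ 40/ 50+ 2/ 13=-526387/ 3185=-165.27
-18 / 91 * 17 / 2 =-153 / 91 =-1.68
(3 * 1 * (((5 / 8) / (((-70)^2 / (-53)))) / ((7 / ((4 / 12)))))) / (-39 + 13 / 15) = 159 / 6278272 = 0.00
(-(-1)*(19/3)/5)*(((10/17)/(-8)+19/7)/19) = 419/2380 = 0.18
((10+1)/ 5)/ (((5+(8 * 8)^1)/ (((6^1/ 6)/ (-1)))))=-0.03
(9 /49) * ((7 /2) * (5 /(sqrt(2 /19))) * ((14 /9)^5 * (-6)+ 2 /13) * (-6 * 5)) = 174300725 * sqrt(38) /66339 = 16196.53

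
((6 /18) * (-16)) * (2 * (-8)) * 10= 853.33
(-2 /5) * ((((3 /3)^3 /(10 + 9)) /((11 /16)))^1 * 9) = -288 /1045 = -0.28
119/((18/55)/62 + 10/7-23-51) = -1420265/866077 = -1.64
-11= -11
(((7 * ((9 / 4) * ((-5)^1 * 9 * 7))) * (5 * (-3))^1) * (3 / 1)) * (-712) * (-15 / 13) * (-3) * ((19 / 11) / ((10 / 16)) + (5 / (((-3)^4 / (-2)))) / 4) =-16540509825 / 11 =-1503682711.36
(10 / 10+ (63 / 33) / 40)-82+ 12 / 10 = -79.75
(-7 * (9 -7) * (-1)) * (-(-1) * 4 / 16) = 7 / 2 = 3.50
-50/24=-2.08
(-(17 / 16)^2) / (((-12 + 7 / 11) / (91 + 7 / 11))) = 18207 / 2000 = 9.10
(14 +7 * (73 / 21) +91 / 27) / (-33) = -1126 / 891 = -1.26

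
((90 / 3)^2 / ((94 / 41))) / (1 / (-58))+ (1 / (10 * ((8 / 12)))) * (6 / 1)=-10700577 / 470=-22767.19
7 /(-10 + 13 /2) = -2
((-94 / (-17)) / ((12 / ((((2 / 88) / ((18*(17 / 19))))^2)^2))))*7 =42875609 / 3351942682142072832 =0.00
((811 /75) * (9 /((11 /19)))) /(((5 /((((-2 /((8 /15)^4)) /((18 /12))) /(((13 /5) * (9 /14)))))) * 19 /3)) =-3831975 /73216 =-52.34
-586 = -586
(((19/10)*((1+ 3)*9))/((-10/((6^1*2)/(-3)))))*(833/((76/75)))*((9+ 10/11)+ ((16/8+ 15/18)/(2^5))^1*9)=169514667/704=240787.88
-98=-98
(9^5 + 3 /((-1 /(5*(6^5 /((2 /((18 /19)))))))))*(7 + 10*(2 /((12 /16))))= 2429757 /19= 127881.95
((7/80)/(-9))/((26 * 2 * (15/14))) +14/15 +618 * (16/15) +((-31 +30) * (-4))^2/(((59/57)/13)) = 14265722869/16567200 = 861.08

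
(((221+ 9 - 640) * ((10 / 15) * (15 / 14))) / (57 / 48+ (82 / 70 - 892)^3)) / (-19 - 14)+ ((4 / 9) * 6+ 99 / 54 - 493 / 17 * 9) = -8209899351424308271 / 32007404877280734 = -256.50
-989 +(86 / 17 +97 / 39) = -650704 / 663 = -981.45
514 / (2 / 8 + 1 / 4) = 1028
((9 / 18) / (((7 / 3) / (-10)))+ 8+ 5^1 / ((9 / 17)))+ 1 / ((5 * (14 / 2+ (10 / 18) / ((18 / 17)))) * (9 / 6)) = 5882384 / 383985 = 15.32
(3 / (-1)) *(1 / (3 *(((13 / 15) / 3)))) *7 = -315 / 13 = -24.23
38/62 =19/31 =0.61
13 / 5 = 2.60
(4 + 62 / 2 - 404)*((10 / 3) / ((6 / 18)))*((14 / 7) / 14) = -3690 / 7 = -527.14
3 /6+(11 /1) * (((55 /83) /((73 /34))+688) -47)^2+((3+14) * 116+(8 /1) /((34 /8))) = 5649332952773703 /1248190354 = 4526018.76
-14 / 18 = -7 / 9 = -0.78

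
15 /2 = 7.50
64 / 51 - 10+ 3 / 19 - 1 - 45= -54.59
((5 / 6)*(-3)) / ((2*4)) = -5 / 16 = -0.31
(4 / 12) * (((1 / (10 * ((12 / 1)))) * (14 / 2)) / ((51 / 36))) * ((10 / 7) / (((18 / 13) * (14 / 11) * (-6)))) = -143 / 77112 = -0.00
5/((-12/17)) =-85/12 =-7.08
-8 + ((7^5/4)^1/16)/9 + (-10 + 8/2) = 8743/576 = 15.18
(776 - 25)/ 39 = 751/ 39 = 19.26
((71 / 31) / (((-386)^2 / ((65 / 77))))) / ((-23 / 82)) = -189215 / 4090014698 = -0.00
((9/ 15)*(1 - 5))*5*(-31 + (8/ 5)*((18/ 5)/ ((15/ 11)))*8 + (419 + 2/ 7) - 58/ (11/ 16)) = -39005976/ 9625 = -4052.57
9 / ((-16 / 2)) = -9 / 8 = -1.12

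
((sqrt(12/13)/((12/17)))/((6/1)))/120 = 17 * sqrt(39)/56160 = 0.00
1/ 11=0.09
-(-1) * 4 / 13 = 4 / 13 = 0.31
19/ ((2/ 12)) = 114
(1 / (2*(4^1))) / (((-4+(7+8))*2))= 1 / 176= 0.01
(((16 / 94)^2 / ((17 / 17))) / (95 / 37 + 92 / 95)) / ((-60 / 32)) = -359936 / 82366983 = -0.00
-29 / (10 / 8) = -116 / 5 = -23.20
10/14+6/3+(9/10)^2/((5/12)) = 4076/875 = 4.66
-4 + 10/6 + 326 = 971/3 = 323.67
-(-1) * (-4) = -4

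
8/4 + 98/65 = 228/65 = 3.51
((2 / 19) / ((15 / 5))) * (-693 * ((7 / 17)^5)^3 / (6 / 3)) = -1096686708796833 / 54386037978686500067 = -0.00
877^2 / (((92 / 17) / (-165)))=-2157406845 / 92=-23450074.40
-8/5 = -1.60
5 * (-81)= -405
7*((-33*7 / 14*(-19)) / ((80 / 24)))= 13167 / 20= 658.35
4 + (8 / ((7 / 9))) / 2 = 64 / 7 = 9.14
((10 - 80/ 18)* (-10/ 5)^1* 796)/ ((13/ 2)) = -1360.68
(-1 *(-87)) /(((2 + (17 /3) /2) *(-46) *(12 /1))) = -3 /92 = -0.03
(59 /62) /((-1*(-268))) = 59 /16616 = 0.00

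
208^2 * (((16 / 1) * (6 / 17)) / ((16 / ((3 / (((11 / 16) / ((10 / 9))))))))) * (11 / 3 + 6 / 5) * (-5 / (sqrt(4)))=-505323520 / 561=-900754.94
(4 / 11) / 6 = 2 / 33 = 0.06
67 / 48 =1.40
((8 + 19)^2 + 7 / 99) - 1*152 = 57130 / 99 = 577.07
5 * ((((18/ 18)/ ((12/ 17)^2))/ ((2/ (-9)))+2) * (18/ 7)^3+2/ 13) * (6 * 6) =-21491.62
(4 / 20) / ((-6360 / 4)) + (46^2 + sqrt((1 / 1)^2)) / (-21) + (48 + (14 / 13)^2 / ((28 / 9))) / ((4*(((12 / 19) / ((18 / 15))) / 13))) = 190886887 / 964600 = 197.89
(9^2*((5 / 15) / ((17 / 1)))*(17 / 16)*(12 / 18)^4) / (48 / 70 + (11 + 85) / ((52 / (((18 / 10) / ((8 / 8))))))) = 455 / 5472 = 0.08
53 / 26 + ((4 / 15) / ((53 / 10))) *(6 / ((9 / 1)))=25697 / 12402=2.07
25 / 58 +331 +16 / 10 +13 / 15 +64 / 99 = 9604763 / 28710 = 334.54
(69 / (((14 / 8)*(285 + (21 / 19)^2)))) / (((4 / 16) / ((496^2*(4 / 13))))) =65365467136 / 1567111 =41710.81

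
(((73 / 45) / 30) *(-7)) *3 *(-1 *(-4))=-4.54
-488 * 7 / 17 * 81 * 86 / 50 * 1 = -11897928 / 425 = -27995.12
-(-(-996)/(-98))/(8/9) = 2241/196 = 11.43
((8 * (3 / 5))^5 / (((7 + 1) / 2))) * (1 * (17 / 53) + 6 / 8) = 112969728 / 165625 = 682.08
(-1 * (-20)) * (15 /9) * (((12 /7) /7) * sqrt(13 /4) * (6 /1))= 1200 * sqrt(13) /49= 88.30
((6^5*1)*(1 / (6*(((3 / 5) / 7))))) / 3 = 5040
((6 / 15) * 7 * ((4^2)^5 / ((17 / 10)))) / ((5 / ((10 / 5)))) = 690826.54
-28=-28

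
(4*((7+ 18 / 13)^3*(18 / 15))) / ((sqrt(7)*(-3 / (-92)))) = 32795.04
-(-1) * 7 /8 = 0.88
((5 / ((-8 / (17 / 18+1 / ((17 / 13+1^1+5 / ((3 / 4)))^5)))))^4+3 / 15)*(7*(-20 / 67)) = -10516502398761282568150839203124023244915040880493341761 / 15658769180789449412315625000000000000000000000000000000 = -0.67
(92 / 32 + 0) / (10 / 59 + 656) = 1357 / 309712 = 0.00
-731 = -731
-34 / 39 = -0.87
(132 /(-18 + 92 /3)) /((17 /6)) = 3.68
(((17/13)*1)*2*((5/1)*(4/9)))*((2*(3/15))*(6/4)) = 136/39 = 3.49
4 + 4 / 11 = 48 / 11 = 4.36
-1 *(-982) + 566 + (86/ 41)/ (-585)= 37128694/ 23985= 1548.00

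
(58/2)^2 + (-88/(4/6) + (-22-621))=66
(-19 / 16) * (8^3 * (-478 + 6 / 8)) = 290168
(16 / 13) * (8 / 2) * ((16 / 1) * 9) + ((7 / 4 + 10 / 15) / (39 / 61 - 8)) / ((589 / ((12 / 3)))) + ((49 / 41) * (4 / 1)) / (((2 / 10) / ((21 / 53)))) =16100791638283 / 22412276367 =718.39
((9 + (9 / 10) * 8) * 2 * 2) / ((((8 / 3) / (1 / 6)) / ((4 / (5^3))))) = 81 / 625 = 0.13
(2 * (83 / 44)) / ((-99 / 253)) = -1909 / 198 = -9.64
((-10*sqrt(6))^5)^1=-3600000*sqrt(6)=-8818163.07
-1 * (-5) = 5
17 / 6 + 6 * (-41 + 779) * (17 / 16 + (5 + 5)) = 587851 / 12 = 48987.58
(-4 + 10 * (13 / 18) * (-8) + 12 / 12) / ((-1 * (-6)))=-547 / 54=-10.13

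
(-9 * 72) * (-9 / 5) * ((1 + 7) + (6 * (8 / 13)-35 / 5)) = 355752 / 65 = 5473.11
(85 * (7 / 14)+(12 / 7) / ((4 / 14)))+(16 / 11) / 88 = 11741 / 242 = 48.52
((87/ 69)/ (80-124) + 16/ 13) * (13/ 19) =15815/ 19228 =0.82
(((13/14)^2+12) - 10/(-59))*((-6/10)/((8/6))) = -1356291/231280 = -5.86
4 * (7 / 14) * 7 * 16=224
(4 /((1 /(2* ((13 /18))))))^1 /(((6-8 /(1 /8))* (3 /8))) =-208 /783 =-0.27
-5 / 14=-0.36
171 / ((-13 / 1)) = -171 / 13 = -13.15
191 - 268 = -77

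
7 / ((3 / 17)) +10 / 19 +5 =2576 / 57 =45.19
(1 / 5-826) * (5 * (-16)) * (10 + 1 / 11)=7333104 / 11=666645.82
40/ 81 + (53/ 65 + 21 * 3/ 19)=462662/ 100035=4.63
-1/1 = -1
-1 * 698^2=-487204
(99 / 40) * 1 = 99 / 40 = 2.48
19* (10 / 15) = 38 / 3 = 12.67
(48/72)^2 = 4/9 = 0.44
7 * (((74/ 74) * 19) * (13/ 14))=247/ 2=123.50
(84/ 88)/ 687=7/ 5038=0.00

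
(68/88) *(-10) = -85/11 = -7.73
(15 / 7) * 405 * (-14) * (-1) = 12150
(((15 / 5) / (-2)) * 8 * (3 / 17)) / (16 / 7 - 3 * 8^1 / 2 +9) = 252 / 85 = 2.96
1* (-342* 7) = -2394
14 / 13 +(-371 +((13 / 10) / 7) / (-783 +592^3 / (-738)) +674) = 28785109386049 / 94663906610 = 304.08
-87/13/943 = -87/12259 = -0.01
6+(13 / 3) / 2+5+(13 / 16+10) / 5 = 3679 / 240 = 15.33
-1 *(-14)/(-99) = -14/99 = -0.14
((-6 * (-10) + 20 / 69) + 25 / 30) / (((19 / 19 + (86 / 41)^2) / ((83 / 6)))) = 1176876505 / 7515756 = 156.59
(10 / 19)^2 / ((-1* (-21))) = 100 / 7581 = 0.01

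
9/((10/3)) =27/10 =2.70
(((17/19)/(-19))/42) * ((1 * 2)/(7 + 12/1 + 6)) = -17/189525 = -0.00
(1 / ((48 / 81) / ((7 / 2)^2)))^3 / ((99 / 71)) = 18268183773 / 2883584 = 6335.24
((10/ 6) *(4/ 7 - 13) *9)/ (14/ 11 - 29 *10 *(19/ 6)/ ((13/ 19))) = 559845/ 4026743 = 0.14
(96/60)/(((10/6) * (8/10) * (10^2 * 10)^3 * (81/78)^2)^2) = 28561/36905625000000000000000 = 0.00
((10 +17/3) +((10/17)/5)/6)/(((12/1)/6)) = 7.84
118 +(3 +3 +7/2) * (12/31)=121.68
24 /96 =1 /4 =0.25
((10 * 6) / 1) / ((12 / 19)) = 95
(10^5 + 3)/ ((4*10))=100003/ 40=2500.08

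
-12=-12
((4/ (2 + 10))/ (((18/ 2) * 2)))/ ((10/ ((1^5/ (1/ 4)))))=1/ 135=0.01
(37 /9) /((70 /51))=629 /210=3.00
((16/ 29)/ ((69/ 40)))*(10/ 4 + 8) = 2240/ 667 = 3.36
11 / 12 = 0.92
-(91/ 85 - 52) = 4329/ 85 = 50.93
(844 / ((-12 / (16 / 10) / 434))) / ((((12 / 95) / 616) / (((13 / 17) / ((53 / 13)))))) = -362262348448 / 8109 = -44674108.82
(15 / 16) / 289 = 15 / 4624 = 0.00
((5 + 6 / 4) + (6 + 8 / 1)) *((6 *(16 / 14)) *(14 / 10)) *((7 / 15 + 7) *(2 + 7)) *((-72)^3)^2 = 46060574915690496 / 25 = 1842422996627619.84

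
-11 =-11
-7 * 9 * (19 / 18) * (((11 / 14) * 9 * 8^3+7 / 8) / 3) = -3853219 / 48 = -80275.40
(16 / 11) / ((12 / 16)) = 64 / 33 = 1.94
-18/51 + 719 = 12217/17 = 718.65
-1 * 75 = -75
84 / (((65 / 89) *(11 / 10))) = 14952 / 143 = 104.56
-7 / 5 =-1.40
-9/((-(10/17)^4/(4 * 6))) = 2255067/1250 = 1804.05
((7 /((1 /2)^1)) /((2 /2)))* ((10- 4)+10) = 224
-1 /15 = -0.07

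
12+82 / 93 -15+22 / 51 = -889 / 527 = -1.69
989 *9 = 8901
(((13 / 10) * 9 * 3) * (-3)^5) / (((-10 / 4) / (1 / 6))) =568.62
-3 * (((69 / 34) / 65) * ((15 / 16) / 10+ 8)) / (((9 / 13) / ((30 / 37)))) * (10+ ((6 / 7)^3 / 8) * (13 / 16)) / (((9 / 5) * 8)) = -6351565 / 10235904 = -0.62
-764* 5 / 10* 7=-2674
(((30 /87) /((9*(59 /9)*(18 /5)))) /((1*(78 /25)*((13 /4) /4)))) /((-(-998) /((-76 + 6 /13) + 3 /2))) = -2406250 /50645909691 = -0.00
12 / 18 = 2 / 3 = 0.67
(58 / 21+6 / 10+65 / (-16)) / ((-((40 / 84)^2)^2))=10900197 / 800000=13.63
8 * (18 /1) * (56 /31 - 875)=-125739.87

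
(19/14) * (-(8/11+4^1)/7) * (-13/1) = 6422/539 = 11.91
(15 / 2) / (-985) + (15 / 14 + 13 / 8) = 29663 / 11032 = 2.69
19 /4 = 4.75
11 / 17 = 0.65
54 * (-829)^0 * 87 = 4698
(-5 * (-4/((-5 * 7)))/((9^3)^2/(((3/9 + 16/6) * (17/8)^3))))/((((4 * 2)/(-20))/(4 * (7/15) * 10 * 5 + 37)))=0.01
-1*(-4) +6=10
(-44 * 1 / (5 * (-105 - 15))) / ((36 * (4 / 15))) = 11 / 1440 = 0.01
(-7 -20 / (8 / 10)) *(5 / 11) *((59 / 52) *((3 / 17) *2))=-14160 / 2431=-5.82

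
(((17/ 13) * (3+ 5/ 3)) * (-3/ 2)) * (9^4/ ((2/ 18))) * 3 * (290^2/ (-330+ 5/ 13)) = 354573892260/ 857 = 413738497.39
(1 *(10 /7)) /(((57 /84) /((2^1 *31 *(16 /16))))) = 130.53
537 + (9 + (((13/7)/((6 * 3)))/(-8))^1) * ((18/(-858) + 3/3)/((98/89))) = 274949903/504504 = 544.99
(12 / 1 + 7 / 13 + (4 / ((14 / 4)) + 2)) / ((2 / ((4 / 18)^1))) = 1427 / 819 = 1.74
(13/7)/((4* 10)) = 0.05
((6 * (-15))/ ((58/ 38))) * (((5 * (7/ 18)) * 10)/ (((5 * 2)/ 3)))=-9975/ 29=-343.97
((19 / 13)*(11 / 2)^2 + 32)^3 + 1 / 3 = 186721272649 / 421824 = 442652.08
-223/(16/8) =-223/2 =-111.50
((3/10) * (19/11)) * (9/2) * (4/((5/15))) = 1539/55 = 27.98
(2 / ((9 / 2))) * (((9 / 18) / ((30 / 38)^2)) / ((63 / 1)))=0.01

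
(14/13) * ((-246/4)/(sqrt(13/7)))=-861 * sqrt(91)/169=-48.60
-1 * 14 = -14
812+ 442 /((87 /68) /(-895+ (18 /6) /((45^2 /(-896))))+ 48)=1621665124204 /1974729819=821.21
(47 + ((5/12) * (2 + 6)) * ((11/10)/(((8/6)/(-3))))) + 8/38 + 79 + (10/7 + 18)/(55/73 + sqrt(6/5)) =724744 * sqrt(30)/117943 + 849863795/8963668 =128.47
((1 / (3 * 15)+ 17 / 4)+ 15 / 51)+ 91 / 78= 17543 / 3060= 5.73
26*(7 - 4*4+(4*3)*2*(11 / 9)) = 1586 / 3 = 528.67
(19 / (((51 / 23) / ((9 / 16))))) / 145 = 1311 / 39440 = 0.03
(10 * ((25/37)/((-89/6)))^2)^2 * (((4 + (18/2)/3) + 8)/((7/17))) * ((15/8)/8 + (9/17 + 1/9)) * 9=101649462890625/823123427943607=0.12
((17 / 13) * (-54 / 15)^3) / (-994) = 49572 / 807625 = 0.06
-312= -312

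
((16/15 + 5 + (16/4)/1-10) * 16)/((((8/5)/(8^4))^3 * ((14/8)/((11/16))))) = 147639500800/21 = 7030452419.05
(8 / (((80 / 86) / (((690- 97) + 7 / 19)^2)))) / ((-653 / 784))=-4284898898112 / 1178665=-3635383.16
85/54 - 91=-89.43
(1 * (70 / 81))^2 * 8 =5.97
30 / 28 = 1.07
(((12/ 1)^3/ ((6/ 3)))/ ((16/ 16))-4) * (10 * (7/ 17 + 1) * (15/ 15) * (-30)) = -6192000/ 17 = -364235.29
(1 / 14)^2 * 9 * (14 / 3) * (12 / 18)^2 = 2 / 21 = 0.10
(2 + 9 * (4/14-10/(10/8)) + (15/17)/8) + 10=-54567/952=-57.32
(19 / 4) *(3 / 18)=19 / 24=0.79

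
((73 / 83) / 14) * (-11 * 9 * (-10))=36135 / 581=62.19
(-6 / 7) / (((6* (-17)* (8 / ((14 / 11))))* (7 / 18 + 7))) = 9 / 49742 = 0.00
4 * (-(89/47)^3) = -2819876/103823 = -27.16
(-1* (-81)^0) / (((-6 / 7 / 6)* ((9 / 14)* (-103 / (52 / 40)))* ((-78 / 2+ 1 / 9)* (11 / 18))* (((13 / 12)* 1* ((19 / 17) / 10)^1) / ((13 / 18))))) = 18564 / 538175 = 0.03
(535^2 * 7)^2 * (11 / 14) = 6308205798125 / 2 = 3154102899062.50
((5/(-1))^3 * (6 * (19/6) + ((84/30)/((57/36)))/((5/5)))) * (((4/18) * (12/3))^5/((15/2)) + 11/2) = -97408558805/6731586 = -14470.37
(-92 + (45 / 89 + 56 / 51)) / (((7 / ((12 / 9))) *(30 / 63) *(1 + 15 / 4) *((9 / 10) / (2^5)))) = -210078208 / 776169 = -270.66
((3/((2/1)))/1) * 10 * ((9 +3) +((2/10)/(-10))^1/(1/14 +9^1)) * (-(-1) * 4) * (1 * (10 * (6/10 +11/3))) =19503616/635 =30714.36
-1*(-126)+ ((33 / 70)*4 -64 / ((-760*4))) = 85058 / 665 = 127.91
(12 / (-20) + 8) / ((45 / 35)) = 259 / 45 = 5.76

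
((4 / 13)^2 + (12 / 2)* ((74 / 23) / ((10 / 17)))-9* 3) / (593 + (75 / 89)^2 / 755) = 0.01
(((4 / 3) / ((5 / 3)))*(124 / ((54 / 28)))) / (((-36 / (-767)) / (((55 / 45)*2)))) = 29293264 / 10935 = 2678.85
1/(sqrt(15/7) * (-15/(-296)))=296 * sqrt(105)/225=13.48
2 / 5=0.40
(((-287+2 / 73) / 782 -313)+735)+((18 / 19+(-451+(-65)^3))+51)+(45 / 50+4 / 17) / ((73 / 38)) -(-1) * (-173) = -87655918081 / 319010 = -274774.83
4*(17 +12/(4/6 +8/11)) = 2356/23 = 102.43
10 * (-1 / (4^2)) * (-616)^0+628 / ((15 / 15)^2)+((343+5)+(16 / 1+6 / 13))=103151 / 104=991.84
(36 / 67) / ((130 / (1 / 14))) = 9 / 30485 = 0.00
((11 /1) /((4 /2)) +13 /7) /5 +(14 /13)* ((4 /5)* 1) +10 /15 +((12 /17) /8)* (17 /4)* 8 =16379 /2730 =6.00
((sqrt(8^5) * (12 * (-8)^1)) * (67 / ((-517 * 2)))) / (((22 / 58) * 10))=5968896 * sqrt(2) / 28435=296.86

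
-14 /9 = -1.56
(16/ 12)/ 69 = 4/ 207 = 0.02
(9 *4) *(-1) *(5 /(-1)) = 180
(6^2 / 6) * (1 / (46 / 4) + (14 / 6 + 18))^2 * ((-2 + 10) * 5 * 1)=158822480 / 1587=100077.18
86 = 86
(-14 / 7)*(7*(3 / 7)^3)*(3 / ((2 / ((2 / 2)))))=-81 / 49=-1.65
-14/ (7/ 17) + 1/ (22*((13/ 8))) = -4858/ 143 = -33.97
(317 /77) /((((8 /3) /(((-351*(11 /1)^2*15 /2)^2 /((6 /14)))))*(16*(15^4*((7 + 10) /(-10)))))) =-5775758703 /21760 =-265430.09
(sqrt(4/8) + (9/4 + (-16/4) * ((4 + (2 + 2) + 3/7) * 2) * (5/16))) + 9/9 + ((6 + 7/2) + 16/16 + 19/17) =-2953/476 + sqrt(2)/2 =-5.50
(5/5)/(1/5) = 5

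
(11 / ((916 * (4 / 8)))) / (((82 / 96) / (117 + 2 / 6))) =30976 / 9389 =3.30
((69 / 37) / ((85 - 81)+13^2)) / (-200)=-69 / 1280200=-0.00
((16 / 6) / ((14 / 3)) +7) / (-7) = -53 / 49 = -1.08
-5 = -5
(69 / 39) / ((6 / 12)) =46 / 13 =3.54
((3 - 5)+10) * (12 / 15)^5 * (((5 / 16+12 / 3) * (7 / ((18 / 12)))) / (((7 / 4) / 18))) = 1695744 / 3125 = 542.64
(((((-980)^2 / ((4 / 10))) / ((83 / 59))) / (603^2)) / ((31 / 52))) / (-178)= -3683134000 / 83265370173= -0.04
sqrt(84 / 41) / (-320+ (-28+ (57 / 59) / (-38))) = -236 * sqrt(861) / 1683747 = -0.00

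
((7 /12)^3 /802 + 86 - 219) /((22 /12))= -184318505 /2540736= -72.55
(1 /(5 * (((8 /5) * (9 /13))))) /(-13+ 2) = -0.02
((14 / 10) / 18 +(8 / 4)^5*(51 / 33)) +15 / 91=4477217 / 90090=49.70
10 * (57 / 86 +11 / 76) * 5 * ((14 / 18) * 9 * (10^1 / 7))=329875 / 817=403.76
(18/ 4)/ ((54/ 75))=25/ 4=6.25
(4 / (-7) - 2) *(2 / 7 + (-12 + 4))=972 / 49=19.84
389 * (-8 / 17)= -3112 / 17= -183.06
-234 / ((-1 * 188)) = 1.24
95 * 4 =380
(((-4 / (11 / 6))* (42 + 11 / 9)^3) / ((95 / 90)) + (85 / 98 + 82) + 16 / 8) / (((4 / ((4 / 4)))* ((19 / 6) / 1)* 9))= -92251613761 / 63043596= -1463.30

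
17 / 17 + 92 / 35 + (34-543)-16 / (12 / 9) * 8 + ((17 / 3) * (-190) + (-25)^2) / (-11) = -647159 / 1155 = -560.31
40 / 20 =2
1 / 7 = 0.14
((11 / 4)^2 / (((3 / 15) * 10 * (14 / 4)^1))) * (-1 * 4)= -121 / 28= -4.32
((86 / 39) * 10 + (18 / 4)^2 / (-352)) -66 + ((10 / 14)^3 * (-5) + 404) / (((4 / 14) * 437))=-47956420691 / 1175830656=-40.79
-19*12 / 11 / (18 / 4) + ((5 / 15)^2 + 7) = 248 / 99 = 2.51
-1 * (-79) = 79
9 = 9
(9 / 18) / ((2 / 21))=21 / 4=5.25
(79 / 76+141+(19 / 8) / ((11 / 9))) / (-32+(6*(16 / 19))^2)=-4574041 / 205568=-22.25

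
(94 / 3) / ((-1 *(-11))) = 94 / 33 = 2.85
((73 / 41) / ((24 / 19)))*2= 1387 / 492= 2.82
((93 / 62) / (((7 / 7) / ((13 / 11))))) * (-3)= -117 / 22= -5.32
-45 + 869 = 824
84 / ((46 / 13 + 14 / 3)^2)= 31941 / 25600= 1.25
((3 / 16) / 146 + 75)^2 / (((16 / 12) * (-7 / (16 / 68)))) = -13155467661 / 92767232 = -141.81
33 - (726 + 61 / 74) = -51343 / 74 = -693.82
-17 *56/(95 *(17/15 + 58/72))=-34272/6631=-5.17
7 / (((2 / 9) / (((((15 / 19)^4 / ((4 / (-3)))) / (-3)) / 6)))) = 1063125 / 2085136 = 0.51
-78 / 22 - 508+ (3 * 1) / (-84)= -157567 / 308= -511.58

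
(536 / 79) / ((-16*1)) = -67 / 158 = -0.42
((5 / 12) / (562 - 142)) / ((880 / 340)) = 17 / 44352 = 0.00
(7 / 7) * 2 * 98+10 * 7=266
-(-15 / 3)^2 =-25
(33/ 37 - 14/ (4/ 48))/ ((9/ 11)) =-7557/ 37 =-204.24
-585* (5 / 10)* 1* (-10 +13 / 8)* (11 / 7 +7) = 587925 / 28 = 20997.32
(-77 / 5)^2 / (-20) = -5929 / 500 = -11.86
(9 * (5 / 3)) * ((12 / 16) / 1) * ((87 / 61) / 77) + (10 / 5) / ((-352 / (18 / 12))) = 30039 / 150304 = 0.20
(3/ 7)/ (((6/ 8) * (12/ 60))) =20/ 7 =2.86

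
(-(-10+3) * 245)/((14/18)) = 2205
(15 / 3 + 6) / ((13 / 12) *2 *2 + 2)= 33 / 19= 1.74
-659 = -659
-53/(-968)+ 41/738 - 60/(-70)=58999/60984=0.97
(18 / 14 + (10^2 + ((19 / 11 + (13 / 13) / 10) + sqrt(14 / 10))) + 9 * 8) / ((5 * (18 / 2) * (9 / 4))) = 1.74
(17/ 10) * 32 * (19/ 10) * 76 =196384/ 25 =7855.36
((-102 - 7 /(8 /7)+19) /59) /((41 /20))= -3565 /4838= -0.74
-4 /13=-0.31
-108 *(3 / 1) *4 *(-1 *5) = 6480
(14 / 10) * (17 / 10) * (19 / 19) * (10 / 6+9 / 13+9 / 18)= 26537 / 3900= 6.80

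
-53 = -53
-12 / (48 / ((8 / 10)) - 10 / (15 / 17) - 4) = -18 / 67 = -0.27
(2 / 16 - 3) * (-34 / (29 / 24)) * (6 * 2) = 28152 / 29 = 970.76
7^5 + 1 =16808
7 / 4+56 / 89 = 847 / 356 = 2.38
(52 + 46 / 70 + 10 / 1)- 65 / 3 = 4304 / 105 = 40.99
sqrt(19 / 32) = sqrt(38) / 8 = 0.77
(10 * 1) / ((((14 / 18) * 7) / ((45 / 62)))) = 2025 / 1519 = 1.33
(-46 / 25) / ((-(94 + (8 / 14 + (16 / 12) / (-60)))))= 2898 / 148915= 0.02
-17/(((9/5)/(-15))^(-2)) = -153/625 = -0.24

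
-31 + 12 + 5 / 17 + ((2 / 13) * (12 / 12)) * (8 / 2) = -3998 / 221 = -18.09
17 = 17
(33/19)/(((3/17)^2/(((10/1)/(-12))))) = -15895/342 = -46.48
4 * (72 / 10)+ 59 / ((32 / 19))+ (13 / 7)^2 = 527477 / 7840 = 67.28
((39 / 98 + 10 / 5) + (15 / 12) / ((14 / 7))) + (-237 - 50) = -111319 / 392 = -283.98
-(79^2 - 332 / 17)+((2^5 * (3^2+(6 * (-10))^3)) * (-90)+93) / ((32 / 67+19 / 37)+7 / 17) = 10869576589713 / 24514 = 443402814.30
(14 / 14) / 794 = 1 / 794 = 0.00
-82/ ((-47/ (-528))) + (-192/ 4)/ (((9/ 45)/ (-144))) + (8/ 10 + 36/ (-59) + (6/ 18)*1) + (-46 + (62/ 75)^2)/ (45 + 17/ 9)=36903578244868/ 1097068125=33638.37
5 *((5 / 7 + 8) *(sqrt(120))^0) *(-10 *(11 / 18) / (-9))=16775 / 567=29.59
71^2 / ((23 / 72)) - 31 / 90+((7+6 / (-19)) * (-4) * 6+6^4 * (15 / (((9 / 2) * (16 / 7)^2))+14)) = 5441798107 / 157320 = 34590.63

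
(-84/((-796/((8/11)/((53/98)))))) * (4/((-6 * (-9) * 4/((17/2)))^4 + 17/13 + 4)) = 23834888896/17509923301800743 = 0.00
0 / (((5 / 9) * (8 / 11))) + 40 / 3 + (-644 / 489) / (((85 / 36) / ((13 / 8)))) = 516526 / 41565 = 12.43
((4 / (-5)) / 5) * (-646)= 2584 / 25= 103.36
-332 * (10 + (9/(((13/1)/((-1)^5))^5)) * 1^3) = -1232689772/371293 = -3319.99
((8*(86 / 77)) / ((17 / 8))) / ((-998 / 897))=-2468544 / 653191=-3.78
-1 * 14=-14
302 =302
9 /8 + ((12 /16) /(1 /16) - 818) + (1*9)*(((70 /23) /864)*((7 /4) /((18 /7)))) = -804.85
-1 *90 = -90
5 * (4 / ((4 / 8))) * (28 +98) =5040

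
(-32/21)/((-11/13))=1.80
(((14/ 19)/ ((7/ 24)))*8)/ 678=64/ 2147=0.03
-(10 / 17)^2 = -100 / 289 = -0.35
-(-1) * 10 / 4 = 5 / 2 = 2.50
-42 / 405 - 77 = -10409 / 135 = -77.10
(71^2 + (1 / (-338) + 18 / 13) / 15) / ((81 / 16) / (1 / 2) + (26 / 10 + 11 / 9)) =306700044 / 848549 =361.44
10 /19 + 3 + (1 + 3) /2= 5.53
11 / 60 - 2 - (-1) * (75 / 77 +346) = 1594627 / 4620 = 345.16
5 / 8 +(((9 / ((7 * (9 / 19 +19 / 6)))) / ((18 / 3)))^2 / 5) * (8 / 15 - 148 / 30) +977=1650035216709 / 1687805000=977.62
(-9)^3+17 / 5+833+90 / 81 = 4883 / 45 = 108.51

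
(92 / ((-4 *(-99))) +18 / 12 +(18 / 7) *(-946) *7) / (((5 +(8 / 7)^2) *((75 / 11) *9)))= -165188849 / 3754350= -44.00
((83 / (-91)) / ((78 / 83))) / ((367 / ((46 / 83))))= -1909 / 1302483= -0.00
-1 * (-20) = 20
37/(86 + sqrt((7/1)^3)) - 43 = -300097/7053 - 259* sqrt(7)/7053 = -42.65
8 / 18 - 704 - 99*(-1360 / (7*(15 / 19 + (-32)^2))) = -840009164 / 1226673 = -684.79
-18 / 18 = -1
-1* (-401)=401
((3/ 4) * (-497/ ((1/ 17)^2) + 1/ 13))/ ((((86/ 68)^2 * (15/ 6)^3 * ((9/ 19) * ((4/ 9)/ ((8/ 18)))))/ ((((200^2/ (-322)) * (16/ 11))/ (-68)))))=-280722452480/ 11609871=-24179.64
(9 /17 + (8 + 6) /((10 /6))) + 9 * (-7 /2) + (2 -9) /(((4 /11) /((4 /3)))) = -48.24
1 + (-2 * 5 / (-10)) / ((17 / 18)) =2.06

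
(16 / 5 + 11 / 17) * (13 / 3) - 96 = -6743 / 85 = -79.33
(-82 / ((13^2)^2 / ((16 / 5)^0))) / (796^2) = -41 / 9048353288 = -0.00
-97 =-97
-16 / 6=-8 / 3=-2.67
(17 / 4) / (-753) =-17 / 3012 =-0.01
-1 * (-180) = 180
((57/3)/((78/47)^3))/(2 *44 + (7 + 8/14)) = 13808459/317475288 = 0.04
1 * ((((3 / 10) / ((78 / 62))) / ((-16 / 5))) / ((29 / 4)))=-31 / 3016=-0.01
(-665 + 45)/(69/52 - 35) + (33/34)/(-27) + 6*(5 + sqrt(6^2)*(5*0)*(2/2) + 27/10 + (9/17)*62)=41212553/157590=261.52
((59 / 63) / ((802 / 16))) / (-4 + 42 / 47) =-11092 / 1844199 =-0.01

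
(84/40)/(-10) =-21/100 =-0.21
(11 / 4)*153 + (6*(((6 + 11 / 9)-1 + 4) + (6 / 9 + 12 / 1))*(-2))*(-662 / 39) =2378863 / 468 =5083.04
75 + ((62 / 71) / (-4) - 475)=-56831 / 142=-400.22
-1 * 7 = -7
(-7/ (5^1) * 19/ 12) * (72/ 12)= -133/ 10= -13.30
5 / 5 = 1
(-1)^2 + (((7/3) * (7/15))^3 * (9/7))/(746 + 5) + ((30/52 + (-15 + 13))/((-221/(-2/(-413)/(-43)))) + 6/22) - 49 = -47.73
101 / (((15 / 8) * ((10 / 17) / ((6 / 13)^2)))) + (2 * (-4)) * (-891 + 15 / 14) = 211134012 / 29575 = 7138.94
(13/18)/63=13/1134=0.01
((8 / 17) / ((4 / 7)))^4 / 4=9604 / 83521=0.11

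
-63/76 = -0.83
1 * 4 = 4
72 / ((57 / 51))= 64.42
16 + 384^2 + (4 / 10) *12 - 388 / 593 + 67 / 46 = 20114470167 / 136390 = 147477.60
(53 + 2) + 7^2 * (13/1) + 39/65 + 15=3538/5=707.60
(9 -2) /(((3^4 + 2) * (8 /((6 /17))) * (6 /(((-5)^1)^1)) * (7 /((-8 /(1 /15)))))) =75 /1411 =0.05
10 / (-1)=-10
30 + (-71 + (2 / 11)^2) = -4957 / 121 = -40.97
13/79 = 0.16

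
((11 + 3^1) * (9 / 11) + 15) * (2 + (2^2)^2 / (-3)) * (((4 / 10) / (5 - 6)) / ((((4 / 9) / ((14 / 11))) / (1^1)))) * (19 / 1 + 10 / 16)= 959427 / 484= 1982.29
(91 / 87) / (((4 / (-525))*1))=-15925 / 116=-137.28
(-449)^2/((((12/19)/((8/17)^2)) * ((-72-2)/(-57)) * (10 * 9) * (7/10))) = 582223688/673659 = 864.27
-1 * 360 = -360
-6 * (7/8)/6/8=-7/64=-0.11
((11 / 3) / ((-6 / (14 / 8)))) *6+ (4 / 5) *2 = -289 / 60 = -4.82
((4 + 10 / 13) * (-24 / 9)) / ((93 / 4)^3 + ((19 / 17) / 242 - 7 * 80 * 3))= -65297408 / 55902378363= -0.00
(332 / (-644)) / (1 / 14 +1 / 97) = -16102 / 2553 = -6.31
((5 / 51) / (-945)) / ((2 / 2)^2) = -1 / 9639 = -0.00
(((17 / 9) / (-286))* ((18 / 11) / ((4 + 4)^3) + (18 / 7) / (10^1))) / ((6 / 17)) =-823939 / 169128960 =-0.00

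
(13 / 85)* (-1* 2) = -0.31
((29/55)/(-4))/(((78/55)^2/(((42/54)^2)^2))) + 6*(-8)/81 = -98447963/159668496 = -0.62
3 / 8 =0.38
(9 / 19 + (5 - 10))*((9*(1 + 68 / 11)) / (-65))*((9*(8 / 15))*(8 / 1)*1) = 11740032 / 67925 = 172.84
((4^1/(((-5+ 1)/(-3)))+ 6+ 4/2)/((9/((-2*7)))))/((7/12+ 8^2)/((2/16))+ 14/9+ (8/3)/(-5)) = -0.03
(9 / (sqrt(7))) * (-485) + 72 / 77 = 72 / 77 - 4365 * sqrt(7) / 7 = -1648.88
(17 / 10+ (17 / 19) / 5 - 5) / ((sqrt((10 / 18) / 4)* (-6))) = 1.40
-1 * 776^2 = -602176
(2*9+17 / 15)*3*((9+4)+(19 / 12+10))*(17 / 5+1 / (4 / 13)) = 2252089 / 240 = 9383.70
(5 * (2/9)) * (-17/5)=-34/9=-3.78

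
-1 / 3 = -0.33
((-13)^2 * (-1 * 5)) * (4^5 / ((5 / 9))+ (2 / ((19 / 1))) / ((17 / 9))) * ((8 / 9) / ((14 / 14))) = -447190224 / 323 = -1384489.86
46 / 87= 0.53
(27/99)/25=3/275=0.01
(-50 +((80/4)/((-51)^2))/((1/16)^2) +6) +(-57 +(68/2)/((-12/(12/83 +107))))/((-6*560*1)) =-20273623217/483577920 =-41.92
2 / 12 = 1 / 6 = 0.17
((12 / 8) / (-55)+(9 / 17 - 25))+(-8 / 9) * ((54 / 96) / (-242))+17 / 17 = -23.50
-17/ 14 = -1.21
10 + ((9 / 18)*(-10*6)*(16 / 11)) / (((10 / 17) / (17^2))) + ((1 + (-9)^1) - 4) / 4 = -235747 / 11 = -21431.55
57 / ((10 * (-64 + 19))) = -0.13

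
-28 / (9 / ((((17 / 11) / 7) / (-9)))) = 68 / 891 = 0.08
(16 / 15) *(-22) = -352 / 15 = -23.47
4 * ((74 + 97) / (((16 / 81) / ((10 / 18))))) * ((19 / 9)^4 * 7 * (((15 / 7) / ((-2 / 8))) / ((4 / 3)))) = -61902475 / 36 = -1719513.19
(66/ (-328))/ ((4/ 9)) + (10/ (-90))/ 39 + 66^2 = 1002890233/ 230256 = 4355.54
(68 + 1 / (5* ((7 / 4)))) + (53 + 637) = 26534 / 35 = 758.11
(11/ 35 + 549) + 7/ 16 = 307861/ 560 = 549.75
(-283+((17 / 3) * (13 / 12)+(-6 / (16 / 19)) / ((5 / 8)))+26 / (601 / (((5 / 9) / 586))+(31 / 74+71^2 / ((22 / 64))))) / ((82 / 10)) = -5073013924561 / 144309164028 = -35.15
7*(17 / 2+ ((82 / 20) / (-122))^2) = 88571567 / 1488400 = 59.51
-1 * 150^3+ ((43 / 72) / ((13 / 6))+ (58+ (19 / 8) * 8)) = -526487945 / 156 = -3374922.72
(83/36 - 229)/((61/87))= -236669/732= -323.32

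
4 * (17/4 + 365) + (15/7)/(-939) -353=2462679/2191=1124.00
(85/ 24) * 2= 85/ 12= 7.08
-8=-8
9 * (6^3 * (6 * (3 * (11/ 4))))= 96228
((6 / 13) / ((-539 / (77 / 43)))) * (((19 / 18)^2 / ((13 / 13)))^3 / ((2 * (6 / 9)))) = -47045881 / 29575518336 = -0.00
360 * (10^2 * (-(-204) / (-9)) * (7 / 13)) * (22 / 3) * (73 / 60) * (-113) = 17276705600 / 39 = 442992451.28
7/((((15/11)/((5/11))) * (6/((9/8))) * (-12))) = -7/192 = -0.04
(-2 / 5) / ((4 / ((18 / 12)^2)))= -9 / 40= -0.22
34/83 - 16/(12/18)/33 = -290/913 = -0.32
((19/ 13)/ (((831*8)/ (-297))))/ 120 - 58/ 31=-66853997/ 35721920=-1.87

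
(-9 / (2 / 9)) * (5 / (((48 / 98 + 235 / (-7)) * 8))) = 19845 / 25936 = 0.77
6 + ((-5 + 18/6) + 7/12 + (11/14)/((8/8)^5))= 451/84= 5.37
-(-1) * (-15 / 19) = -15 / 19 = -0.79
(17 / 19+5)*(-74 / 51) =-8288 / 969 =-8.55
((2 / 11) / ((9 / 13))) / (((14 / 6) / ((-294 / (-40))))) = 0.83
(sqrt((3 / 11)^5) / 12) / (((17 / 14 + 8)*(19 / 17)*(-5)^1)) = -119*sqrt(33) / 10874270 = -0.00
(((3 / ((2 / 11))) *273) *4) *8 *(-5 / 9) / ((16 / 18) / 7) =-630630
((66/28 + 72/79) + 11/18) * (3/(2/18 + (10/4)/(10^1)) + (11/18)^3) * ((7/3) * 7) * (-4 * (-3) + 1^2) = 87471951917/12439656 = 7031.70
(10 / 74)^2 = 25 / 1369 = 0.02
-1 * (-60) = 60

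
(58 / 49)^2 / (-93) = -3364 / 223293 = -0.02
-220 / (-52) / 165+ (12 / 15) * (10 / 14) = 163 / 273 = 0.60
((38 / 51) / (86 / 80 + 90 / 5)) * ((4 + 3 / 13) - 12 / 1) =-153520 / 505869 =-0.30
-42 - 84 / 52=-567 / 13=-43.62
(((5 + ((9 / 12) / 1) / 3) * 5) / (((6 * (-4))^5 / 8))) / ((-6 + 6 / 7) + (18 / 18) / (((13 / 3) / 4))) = 0.00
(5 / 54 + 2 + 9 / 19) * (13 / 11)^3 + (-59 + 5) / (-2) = 42656063 / 1365606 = 31.24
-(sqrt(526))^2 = -526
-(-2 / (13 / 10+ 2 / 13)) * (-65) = -16900 / 189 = -89.42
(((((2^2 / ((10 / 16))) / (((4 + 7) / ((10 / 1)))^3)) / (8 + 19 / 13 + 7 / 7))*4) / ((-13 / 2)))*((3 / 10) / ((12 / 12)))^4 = -1296 / 565675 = -0.00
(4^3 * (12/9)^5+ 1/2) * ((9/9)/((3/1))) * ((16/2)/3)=240.17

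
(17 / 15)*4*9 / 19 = 204 / 95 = 2.15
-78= -78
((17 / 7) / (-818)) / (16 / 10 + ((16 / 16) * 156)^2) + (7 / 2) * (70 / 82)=2.99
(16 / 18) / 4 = 0.22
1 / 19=0.05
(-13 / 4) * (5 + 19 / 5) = -143 / 5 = -28.60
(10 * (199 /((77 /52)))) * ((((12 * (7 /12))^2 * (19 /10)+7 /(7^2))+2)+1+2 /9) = 628879004 /4851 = 129639.04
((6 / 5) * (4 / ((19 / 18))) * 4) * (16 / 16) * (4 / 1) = 72.76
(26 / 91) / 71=2 / 497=0.00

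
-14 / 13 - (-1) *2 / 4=-15 / 26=-0.58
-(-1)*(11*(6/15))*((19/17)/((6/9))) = 627/85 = 7.38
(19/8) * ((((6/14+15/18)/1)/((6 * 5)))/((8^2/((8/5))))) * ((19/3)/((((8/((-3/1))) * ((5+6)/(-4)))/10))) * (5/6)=19133/1064448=0.02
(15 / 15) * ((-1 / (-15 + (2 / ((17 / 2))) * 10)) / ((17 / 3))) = 3 / 215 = 0.01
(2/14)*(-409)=-409/7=-58.43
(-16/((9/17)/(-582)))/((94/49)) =9168.91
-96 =-96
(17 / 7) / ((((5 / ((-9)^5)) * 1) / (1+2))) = -3011499 / 35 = -86042.83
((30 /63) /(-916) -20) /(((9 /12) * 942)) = -192365 /6795117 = -0.03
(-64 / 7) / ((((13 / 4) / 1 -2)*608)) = -8 / 665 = -0.01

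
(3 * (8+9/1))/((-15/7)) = -119/5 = -23.80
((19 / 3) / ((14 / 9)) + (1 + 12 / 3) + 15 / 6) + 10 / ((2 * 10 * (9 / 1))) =1465 / 126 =11.63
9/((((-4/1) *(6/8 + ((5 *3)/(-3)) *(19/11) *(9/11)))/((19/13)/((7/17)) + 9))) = 414546/92729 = 4.47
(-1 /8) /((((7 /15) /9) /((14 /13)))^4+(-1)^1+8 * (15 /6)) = -664301250 /100973818561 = -0.01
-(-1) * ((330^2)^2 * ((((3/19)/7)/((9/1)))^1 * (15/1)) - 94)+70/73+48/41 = 177473041079256/398069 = 445834870.54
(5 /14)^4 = 625 /38416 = 0.02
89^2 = 7921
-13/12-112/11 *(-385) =47027/12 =3918.92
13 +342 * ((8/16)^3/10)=691/40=17.28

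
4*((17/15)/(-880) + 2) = 7.99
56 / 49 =8 / 7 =1.14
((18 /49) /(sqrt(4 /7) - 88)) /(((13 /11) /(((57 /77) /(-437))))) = 9 * sqrt(7) /463249969 + 396 /66178567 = 0.00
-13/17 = -0.76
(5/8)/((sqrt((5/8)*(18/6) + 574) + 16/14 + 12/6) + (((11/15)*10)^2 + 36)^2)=12961138050/167211555291377 - 1607445*sqrt(9214)/668846221165508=0.00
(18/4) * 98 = 441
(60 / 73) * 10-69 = -4437 / 73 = -60.78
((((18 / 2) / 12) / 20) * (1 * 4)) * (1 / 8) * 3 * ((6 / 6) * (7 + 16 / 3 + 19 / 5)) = 363 / 400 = 0.91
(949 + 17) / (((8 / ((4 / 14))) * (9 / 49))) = 1127 / 6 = 187.83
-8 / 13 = -0.62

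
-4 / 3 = -1.33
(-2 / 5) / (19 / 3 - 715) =3 / 5315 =0.00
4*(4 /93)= 16 /93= 0.17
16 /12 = 4 /3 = 1.33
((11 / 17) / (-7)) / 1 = -0.09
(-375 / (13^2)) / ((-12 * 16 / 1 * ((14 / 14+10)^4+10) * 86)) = 125 / 13628008576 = 0.00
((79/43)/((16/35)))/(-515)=-553/70864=-0.01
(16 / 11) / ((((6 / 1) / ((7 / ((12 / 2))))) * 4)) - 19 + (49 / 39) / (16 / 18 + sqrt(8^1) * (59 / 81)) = -18.50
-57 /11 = -5.18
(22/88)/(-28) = -0.01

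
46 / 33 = 1.39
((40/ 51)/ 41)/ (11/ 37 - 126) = -1480/ 9725241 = -0.00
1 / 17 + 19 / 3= 326 / 51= 6.39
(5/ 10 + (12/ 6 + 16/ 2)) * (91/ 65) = 147/ 10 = 14.70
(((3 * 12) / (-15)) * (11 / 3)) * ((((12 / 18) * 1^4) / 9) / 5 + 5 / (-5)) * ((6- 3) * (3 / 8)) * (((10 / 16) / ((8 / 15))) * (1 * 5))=7315 / 128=57.15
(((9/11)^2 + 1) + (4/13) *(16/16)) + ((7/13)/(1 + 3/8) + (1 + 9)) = 19456/1573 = 12.37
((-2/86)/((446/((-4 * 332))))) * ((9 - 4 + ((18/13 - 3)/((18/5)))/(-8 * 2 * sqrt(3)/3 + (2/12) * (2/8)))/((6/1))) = 0.06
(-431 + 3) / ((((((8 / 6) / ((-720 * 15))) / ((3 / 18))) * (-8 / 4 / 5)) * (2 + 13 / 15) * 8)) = -5416875 / 86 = -62986.92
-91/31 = -2.94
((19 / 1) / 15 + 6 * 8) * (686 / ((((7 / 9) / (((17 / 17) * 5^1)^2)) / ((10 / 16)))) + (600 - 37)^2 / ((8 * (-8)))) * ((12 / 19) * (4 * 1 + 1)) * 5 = 2087789545 / 304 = 6867728.77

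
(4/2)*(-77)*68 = -10472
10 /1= 10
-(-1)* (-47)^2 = 2209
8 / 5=1.60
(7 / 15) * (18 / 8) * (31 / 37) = 651 / 740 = 0.88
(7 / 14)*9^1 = 9 / 2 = 4.50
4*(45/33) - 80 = -820/11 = -74.55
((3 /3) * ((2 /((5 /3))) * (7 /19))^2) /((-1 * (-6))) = 294 /9025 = 0.03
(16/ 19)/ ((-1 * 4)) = -0.21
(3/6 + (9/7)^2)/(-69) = -211/6762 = -0.03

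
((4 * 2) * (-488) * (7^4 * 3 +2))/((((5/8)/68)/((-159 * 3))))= 1459792300032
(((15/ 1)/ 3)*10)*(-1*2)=-100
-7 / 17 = -0.41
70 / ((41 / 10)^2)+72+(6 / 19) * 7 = 2503210 / 31939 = 78.37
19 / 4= 4.75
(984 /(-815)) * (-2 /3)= 656 /815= 0.80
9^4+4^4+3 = 6820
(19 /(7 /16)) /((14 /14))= 304 /7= 43.43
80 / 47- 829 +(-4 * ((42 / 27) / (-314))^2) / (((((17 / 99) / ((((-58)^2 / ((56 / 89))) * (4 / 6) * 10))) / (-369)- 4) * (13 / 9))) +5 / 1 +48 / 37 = -16679076194976115389280 / 20315547938897650777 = -821.00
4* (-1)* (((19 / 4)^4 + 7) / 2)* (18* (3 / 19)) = -3567051 / 1216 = -2933.43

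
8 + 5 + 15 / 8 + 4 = 18.88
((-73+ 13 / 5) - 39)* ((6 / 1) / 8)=-1641 / 20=-82.05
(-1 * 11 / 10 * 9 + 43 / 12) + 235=13721 / 60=228.68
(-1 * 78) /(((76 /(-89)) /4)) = 6942 /19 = 365.37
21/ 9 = 7/ 3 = 2.33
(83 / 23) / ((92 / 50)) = 2075 / 1058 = 1.96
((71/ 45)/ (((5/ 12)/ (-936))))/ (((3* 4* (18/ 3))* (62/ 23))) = -42458/ 2325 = -18.26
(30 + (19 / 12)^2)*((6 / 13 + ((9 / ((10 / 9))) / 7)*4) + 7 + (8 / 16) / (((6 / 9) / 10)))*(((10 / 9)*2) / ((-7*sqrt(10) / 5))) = -83448187*sqrt(10) / 825552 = -319.65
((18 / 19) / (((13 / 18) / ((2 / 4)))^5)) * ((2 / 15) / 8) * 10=177147 / 7054567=0.03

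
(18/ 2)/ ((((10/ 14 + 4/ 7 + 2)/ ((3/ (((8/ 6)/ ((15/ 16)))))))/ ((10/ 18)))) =4725/ 1472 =3.21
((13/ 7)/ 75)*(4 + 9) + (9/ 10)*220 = 104119/ 525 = 198.32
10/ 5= 2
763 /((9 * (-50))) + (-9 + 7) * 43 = -39463 /450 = -87.70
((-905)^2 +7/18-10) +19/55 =819015.73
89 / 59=1.51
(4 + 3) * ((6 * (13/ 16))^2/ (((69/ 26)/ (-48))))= -138411/ 46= -3008.93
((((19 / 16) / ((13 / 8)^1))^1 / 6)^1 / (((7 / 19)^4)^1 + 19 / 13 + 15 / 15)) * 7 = 17332693 / 50417820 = 0.34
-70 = -70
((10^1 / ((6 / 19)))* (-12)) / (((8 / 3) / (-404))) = 57570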